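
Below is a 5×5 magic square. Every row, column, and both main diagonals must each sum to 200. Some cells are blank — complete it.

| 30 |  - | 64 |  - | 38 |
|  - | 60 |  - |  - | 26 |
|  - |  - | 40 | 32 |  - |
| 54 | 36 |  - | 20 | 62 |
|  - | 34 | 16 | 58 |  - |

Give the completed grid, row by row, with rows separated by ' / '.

Row 4: 54 + 36 + 20 + 62 + ? = 200, so (4,3) = 28.
The remaining cell in column 3 is (2,3) = 200 − 148 = 52.
Main diagonal: 30 + 60 + 40 + 20 + ? = 200, so (5,5) = 50.
Row 5: 34 + 16 + 58 + 50 + ? = 200, so (5,1) = 42.
Column 5 needs 200; the known cells sum to 176, so (3,5) = 24.
From anti-diagonal, 200 − (38 + 40 + 36 + 42) gives (2,4) = 44.
The remaining cell in row 2 is (2,1) = 200 − 182 = 18.
Column 1: 30 + 18 + 54 + 42 + ? = 200, so (3,1) = 56.
Column 4: 44 + 32 + 20 + 58 + ? = 200, so (1,4) = 46.
The remaining cell in row 1 is (1,2) = 200 − 178 = 22.
Row 3 needs 200; the known cells sum to 152, so (3,2) = 48.

30 22 64 46 38 / 18 60 52 44 26 / 56 48 40 32 24 / 54 36 28 20 62 / 42 34 16 58 50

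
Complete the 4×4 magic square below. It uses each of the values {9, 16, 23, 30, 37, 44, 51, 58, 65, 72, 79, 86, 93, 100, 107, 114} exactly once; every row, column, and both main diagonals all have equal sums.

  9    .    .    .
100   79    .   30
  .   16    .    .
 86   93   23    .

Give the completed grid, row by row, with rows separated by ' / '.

9 58 72 107 / 100 79 37 30 / 51 16 114 65 / 86 93 23 44

The 16 entries sum to 984, so each line sums to 984/4 = 246.
From row 2, 246 − (100 + 79 + 30) gives (2,3) = 37.
Row 4 must total 246; the given cells sum to 202, so (4,4) = 44.
Column 1: 9 + 100 + 86 + ? = 246, so (3,1) = 51.
Column 2 must total 246; the given cells sum to 188, so (1,2) = 58.
From main diagonal, 246 − (9 + 79 + 44) gives (3,3) = 114.
Using anti-diagonal: 37 + 16 + 86 + ? → (1,4) = 246 − 139 = 107.
Row 1: 9 + 58 + 107 + ? = 246, so (1,3) = 72.
Row 3: 51 + 16 + 114 + ? = 246, so (3,4) = 65.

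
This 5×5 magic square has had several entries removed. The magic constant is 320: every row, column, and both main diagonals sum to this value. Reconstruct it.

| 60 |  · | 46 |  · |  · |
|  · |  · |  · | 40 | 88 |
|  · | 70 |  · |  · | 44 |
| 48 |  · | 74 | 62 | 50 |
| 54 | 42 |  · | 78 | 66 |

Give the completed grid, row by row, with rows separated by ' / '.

60 58 46 84 72 / 76 64 52 40 88 / 82 70 68 56 44 / 48 86 74 62 50 / 54 42 80 78 66

The remaining cell in row 4 is (4,2) = 320 − 234 = 86.
The remaining cell in row 5 is (5,3) = 320 − 240 = 80.
Column 5 must total 320; the given cells sum to 248, so (1,5) = 72.
From anti-diagonal, 320 − (72 + 40 + 86 + 54) gives (3,3) = 68.
Using column 3: 46 + 68 + 74 + 80 + ? → (2,3) = 320 − 268 = 52.
Main diagonal must total 320; the given cells sum to 256, so (2,2) = 64.
Row 2 needs 320; the known cells sum to 244, so (2,1) = 76.
Column 1: 60 + 76 + 48 + 54 + ? = 320, so (3,1) = 82.
Column 2 must total 320; the given cells sum to 262, so (1,2) = 58.
Row 1 must total 320; the given cells sum to 236, so (1,4) = 84.
Row 3: 82 + 70 + 68 + 44 + ? = 320, so (3,4) = 56.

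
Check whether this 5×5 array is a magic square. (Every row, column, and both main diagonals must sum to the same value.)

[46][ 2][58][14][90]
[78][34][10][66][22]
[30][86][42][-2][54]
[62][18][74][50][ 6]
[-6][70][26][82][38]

Yes

Row 1: 46 + 2 + 58 + 14 + 90 = 210.
Row 2: 78 + 34 + 10 + 66 + 22 = 210.
Row 3: 30 + 86 + 42 + (-2) + 54 = 210.
Row 4: 62 + 18 + 74 + 50 + 6 = 210.
Row 5: -6 + 70 + 26 + 82 + 38 = 210.
Column 1: 46 + 78 + 30 + 62 + (-6) = 210.
Column 2: 2 + 34 + 86 + 18 + 70 = 210.
Column 3: 58 + 10 + 42 + 74 + 26 = 210.
Column 4: 14 + 66 + (-2) + 50 + 82 = 210.
Column 5: 90 + 22 + 54 + 6 + 38 = 210.
Main diagonal: 46 + 34 + 42 + 50 + 38 = 210.
Anti-diagonal: 90 + 66 + 42 + 18 + (-6) = 210.
All lines sum to 210.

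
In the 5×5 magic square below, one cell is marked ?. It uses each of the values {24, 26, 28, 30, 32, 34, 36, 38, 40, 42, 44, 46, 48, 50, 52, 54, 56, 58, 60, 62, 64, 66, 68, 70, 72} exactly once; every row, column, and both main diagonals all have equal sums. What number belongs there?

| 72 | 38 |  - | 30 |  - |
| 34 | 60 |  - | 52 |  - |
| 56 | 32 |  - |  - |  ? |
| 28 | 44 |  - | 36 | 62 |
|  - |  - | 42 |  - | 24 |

40

The 25 entries sum to 1200, so each line sums to 1200/5 = 240.
From row 4, 240 − (28 + 44 + 36 + 62) gives (4,3) = 70.
Column 1 needs 240; the known cells sum to 190, so (5,1) = 50.
Column 2 must total 240; the given cells sum to 174, so (5,2) = 66.
From main diagonal, 240 − (72 + 60 + 36 + 24) gives (3,3) = 48.
The remaining cell in anti-diagonal is (1,5) = 240 − 194 = 46.
The remaining cell in row 1 is (1,3) = 240 − 186 = 54.
From row 5, 240 − (50 + 66 + 42 + 24) gives (5,4) = 58.
Using column 3: 54 + 48 + 70 + 42 + ? → (2,3) = 240 − 214 = 26.
Column 4 needs 240; the known cells sum to 176, so (3,4) = 64.
From row 2, 240 − (34 + 60 + 26 + 52) gives (2,5) = 68.
From row 3, 240 − (56 + 32 + 48 + 64) gives (3,5) = 40.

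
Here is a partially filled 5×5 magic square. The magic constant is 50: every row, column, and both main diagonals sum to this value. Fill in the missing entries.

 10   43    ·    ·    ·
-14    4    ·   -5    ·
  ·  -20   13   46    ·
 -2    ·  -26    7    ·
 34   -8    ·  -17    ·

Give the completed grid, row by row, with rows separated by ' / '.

Column 1 needs 50; the known cells sum to 28, so (3,1) = 22.
From column 2, 50 − (43 + 4 + (-20) + (-8)) gives (4,2) = 31.
Using column 4: -5 + 46 + 7 + (-17) + ? → (1,4) = 50 − 31 = 19.
From main diagonal, 50 − (10 + 4 + 13 + 7) gives (5,5) = 16.
Anti-diagonal needs 50; the known cells sum to 73, so (1,5) = -23.
Row 1: 10 + 43 + 19 + (-23) + ? = 50, so (1,3) = 1.
Using row 3: 22 + (-20) + 13 + 46 + ? → (3,5) = 50 − 61 = -11.
From row 4, 50 − (-2 + 31 + (-26) + 7) gives (4,5) = 40.
Row 5 must total 50; the given cells sum to 25, so (5,3) = 25.
Column 3 needs 50; the known cells sum to 13, so (2,3) = 37.
From column 5, 50 − (-23 + (-11) + 40 + 16) gives (2,5) = 28.

10 43 1 19 -23 / -14 4 37 -5 28 / 22 -20 13 46 -11 / -2 31 -26 7 40 / 34 -8 25 -17 16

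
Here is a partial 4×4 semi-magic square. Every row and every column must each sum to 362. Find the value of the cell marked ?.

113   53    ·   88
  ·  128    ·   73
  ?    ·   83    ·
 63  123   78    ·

118

Using row 1: 113 + 53 + 88 + ? → (1,3) = 362 − 254 = 108.
Row 4 needs 362; the known cells sum to 264, so (4,4) = 98.
Using column 2: 53 + 128 + 123 + ? → (3,2) = 362 − 304 = 58.
Column 3 needs 362; the known cells sum to 269, so (2,3) = 93.
Column 4 needs 362; the known cells sum to 259, so (3,4) = 103.
The remaining cell in row 2 is (2,1) = 362 − 294 = 68.
The remaining cell in row 3 is (3,1) = 362 − 244 = 118.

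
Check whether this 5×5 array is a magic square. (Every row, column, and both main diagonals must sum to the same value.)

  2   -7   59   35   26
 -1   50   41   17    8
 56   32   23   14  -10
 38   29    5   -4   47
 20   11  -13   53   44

Yes

Row 1: 2 + (-7) + 59 + 35 + 26 = 115.
Row 2: -1 + 50 + 41 + 17 + 8 = 115.
Row 3: 56 + 32 + 23 + 14 + (-10) = 115.
Row 4: 38 + 29 + 5 + (-4) + 47 = 115.
Row 5: 20 + 11 + (-13) + 53 + 44 = 115.
Column 1: 2 + (-1) + 56 + 38 + 20 = 115.
Column 2: -7 + 50 + 32 + 29 + 11 = 115.
Column 3: 59 + 41 + 23 + 5 + (-13) = 115.
Column 4: 35 + 17 + 14 + (-4) + 53 = 115.
Column 5: 26 + 8 + (-10) + 47 + 44 = 115.
Main diagonal: 2 + 50 + 23 + (-4) + 44 = 115.
Anti-diagonal: 26 + 17 + 23 + 29 + 20 = 115.
All lines sum to 115.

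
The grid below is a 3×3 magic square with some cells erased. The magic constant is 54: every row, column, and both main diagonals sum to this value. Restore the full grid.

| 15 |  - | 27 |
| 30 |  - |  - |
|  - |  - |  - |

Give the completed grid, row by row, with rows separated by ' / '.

Row 1: 15 + 27 + ? = 54, so (1,2) = 12.
Column 1: 15 + 30 + ? = 54, so (3,1) = 9.
Anti-diagonal: 27 + 9 + ? = 54, so (2,2) = 18.
Row 2 needs 54; the known cells sum to 48, so (2,3) = 6.
Using column 2: 12 + 18 + ? → (3,2) = 54 − 30 = 24.
From column 3, 54 − (27 + 6) gives (3,3) = 21.

15 12 27 / 30 18 6 / 9 24 21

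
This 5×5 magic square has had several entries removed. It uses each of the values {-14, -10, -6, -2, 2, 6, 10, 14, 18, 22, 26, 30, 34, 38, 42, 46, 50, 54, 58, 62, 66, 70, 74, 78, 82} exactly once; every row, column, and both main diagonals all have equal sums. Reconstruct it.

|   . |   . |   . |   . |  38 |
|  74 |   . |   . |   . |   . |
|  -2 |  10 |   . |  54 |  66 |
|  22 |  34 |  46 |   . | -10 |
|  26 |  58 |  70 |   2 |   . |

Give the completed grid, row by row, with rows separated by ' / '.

50 82 -6 6 38 / 74 -14 18 30 62 / -2 10 42 54 66 / 22 34 46 78 -10 / 26 58 70 2 14

The 25 entries sum to 850, so each line sums to 850/5 = 170.
Row 3: -2 + 10 + 54 + 66 + ? = 170, so (3,3) = 42.
The remaining cell in row 4 is (4,4) = 170 − 92 = 78.
Using row 5: 26 + 58 + 70 + 2 + ? → (5,5) = 170 − 156 = 14.
The remaining cell in column 1 is (1,1) = 170 − 120 = 50.
Column 5: 38 + 66 + (-10) + 14 + ? = 170, so (2,5) = 62.
Main diagonal must total 170; the given cells sum to 184, so (2,2) = -14.
Anti-diagonal must total 170; the given cells sum to 140, so (2,4) = 30.
Row 2 must total 170; the given cells sum to 152, so (2,3) = 18.
The remaining cell in column 2 is (1,2) = 170 − 88 = 82.
From column 3, 170 − (18 + 42 + 46 + 70) gives (1,3) = -6.
Column 4 must total 170; the given cells sum to 164, so (1,4) = 6.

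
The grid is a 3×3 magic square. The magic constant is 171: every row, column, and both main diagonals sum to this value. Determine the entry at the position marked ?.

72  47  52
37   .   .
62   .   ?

42

Anti-diagonal: 52 + 62 + ? = 171, so (2,2) = 57.
The remaining cell in row 2 is (2,3) = 171 − 94 = 77.
Column 2: 47 + 57 + ? = 171, so (3,2) = 67.
Using column 3: 52 + 77 + ? → (3,3) = 171 − 129 = 42.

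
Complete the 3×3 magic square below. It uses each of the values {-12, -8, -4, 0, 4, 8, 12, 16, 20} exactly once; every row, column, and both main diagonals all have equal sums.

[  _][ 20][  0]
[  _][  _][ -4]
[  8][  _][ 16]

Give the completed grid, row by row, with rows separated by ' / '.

-8 20 0 / 12 4 -4 / 8 -12 16

The 9 entries sum to 36, so each line sums to 36/3 = 12.
Row 1: 20 + 0 + ? = 12, so (1,1) = -8.
Row 3: 8 + 16 + ? = 12, so (3,2) = -12.
Column 1: -8 + 8 + ? = 12, so (2,1) = 12.
The remaining cell in column 2 is (2,2) = 12 − 8 = 4.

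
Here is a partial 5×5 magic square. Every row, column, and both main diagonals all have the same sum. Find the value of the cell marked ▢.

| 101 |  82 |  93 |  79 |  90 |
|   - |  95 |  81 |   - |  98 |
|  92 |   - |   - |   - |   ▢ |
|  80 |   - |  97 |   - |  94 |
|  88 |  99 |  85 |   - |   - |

Row 1 is complete and sums to 445; that is the magic constant.
Column 1 must total 445; the given cells sum to 361, so (2,1) = 84.
Column 3 must total 445; the given cells sum to 356, so (3,3) = 89.
The remaining cell in row 2 is (2,4) = 445 − 358 = 87.
The remaining cell in anti-diagonal is (4,2) = 445 − 354 = 91.
Row 4 needs 445; the known cells sum to 362, so (4,4) = 83.
Column 2: 82 + 95 + 91 + 99 + ? = 445, so (3,2) = 78.
Main diagonal: 101 + 95 + 89 + 83 + ? = 445, so (5,5) = 77.
Using row 5: 88 + 99 + 85 + 77 + ? → (5,4) = 445 − 349 = 96.
From column 4, 445 − (79 + 87 + 83 + 96) gives (3,4) = 100.
Column 5 needs 445; the known cells sum to 359, so (3,5) = 86.

86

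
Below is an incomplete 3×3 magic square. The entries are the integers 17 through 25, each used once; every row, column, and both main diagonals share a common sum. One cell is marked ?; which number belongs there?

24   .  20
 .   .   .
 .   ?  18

The entries are 17 through 25, which sum to 189, so each line sums to 189/3 = 63.
Row 1 needs 63; the known cells sum to 44, so (1,2) = 19.
The remaining cell in column 3 is (2,3) = 63 − 38 = 25.
Main diagonal: 24 + 18 + ? = 63, so (2,2) = 21.
From anti-diagonal, 63 − (20 + 21) gives (3,1) = 22.
The remaining cell in row 2 is (2,1) = 63 − 46 = 17.
The remaining cell in row 3 is (3,2) = 63 − 40 = 23.

23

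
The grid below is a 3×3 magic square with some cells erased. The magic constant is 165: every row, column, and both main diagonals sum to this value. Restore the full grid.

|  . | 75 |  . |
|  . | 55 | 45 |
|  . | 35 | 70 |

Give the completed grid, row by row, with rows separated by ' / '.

Row 2: 55 + 45 + ? = 165, so (2,1) = 65.
From row 3, 165 − (35 + 70) gives (3,1) = 60.
From column 1, 165 − (65 + 60) gives (1,1) = 40.
Using column 3: 45 + 70 + ? → (1,3) = 165 − 115 = 50.

40 75 50 / 65 55 45 / 60 35 70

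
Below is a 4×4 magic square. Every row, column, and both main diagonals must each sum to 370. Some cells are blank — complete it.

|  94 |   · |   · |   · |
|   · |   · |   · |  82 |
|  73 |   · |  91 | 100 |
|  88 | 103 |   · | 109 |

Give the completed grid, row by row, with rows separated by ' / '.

94 85 112 79 / 115 76 97 82 / 73 106 91 100 / 88 103 70 109

Row 3: 73 + 91 + 100 + ? = 370, so (3,2) = 106.
Row 4: 88 + 103 + 109 + ? = 370, so (4,3) = 70.
From column 1, 370 − (94 + 73 + 88) gives (2,1) = 115.
Using column 4: 82 + 100 + 109 + ? → (1,4) = 370 − 291 = 79.
From main diagonal, 370 − (94 + 91 + 109) gives (2,2) = 76.
Anti-diagonal: 79 + 106 + 88 + ? = 370, so (2,3) = 97.
Column 2 must total 370; the given cells sum to 285, so (1,2) = 85.
From column 3, 370 − (97 + 91 + 70) gives (1,3) = 112.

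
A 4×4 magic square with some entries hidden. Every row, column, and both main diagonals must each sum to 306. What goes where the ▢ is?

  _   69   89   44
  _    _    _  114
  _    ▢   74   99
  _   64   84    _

Row 1: 69 + 89 + 44 + ? = 306, so (1,1) = 104.
Column 3 needs 306; the known cells sum to 247, so (2,3) = 59.
The remaining cell in column 4 is (4,4) = 306 − 257 = 49.
Main diagonal: 104 + 74 + 49 + ? = 306, so (2,2) = 79.
From row 2, 306 − (79 + 59 + 114) gives (2,1) = 54.
Using row 4: 64 + 84 + 49 + ? → (4,1) = 306 − 197 = 109.
Column 1: 104 + 54 + 109 + ? = 306, so (3,1) = 39.
Column 2: 69 + 79 + 64 + ? = 306, so (3,2) = 94.

94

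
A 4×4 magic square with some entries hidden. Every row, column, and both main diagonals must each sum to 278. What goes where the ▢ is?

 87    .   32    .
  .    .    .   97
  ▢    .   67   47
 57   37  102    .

The remaining cell in row 4 is (4,4) = 278 − 196 = 82.
Column 3 must total 278; the given cells sum to 201, so (2,3) = 77.
Column 4: 97 + 47 + 82 + ? = 278, so (1,4) = 52.
From main diagonal, 278 − (87 + 67 + 82) gives (2,2) = 42.
From anti-diagonal, 278 − (52 + 77 + 57) gives (3,2) = 92.
Row 1 must total 278; the given cells sum to 171, so (1,2) = 107.
Row 2: 42 + 77 + 97 + ? = 278, so (2,1) = 62.
Row 3 needs 278; the known cells sum to 206, so (3,1) = 72.

72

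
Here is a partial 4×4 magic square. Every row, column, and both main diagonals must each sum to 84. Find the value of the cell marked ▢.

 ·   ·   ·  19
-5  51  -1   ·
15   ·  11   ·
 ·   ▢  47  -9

Row 2 must total 84; the given cells sum to 45, so (2,4) = 39.
Column 3 must total 84; the given cells sum to 57, so (1,3) = 27.
From column 4, 84 − (19 + 39 + (-9)) gives (3,4) = 35.
Using main diagonal: 51 + 11 + (-9) + ? → (1,1) = 84 − 53 = 31.
Row 1 must total 84; the given cells sum to 77, so (1,2) = 7.
From row 3, 84 − (15 + 11 + 35) gives (3,2) = 23.
Column 1 needs 84; the known cells sum to 41, so (4,1) = 43.
Column 2 must total 84; the given cells sum to 81, so (4,2) = 3.

3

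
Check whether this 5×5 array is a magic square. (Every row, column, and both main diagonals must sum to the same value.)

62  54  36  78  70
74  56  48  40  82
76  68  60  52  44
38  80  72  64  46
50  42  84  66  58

Yes

Row 1: 62 + 54 + 36 + 78 + 70 = 300.
Row 2: 74 + 56 + 48 + 40 + 82 = 300.
Row 3: 76 + 68 + 60 + 52 + 44 = 300.
Row 4: 38 + 80 + 72 + 64 + 46 = 300.
Row 5: 50 + 42 + 84 + 66 + 58 = 300.
Column 1: 62 + 74 + 76 + 38 + 50 = 300.
Column 2: 54 + 56 + 68 + 80 + 42 = 300.
Column 3: 36 + 48 + 60 + 72 + 84 = 300.
Column 4: 78 + 40 + 52 + 64 + 66 = 300.
Column 5: 70 + 82 + 44 + 46 + 58 = 300.
Main diagonal: 62 + 56 + 60 + 64 + 58 = 300.
Anti-diagonal: 70 + 40 + 60 + 80 + 50 = 300.
All lines sum to 300.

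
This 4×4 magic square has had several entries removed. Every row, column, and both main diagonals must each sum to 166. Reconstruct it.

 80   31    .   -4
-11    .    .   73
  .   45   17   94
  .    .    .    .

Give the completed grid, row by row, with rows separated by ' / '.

80 31 59 -4 / -11 66 38 73 / 10 45 17 94 / 87 24 52 3

Row 1 must total 166; the given cells sum to 107, so (1,3) = 59.
The remaining cell in row 3 is (3,1) = 166 − 156 = 10.
Using column 1: 80 + (-11) + 10 + ? → (4,1) = 166 − 79 = 87.
The remaining cell in column 4 is (4,4) = 166 − 163 = 3.
The remaining cell in main diagonal is (2,2) = 166 − 100 = 66.
Anti-diagonal: -4 + 45 + 87 + ? = 166, so (2,3) = 38.
The remaining cell in column 2 is (4,2) = 166 − 142 = 24.
Using column 3: 59 + 38 + 17 + ? → (4,3) = 166 − 114 = 52.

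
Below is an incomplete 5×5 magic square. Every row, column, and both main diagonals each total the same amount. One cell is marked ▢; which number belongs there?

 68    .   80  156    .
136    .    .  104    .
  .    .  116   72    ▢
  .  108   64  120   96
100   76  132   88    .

128

Column 4 is complete and sums to 540; that is the magic constant.
From row 4, 540 − (108 + 64 + 120 + 96) gives (4,1) = 152.
From row 5, 540 − (100 + 76 + 132 + 88) gives (5,5) = 144.
Using column 1: 68 + 136 + 152 + 100 + ? → (3,1) = 540 − 456 = 84.
From column 3, 540 − (80 + 116 + 64 + 132) gives (2,3) = 148.
Using main diagonal: 68 + 116 + 120 + 144 + ? → (2,2) = 540 − 448 = 92.
Anti-diagonal: 104 + 116 + 108 + 100 + ? = 540, so (1,5) = 112.
Using row 1: 68 + 80 + 156 + 112 + ? → (1,2) = 540 − 416 = 124.
Row 2: 136 + 92 + 148 + 104 + ? = 540, so (2,5) = 60.
From column 2, 540 − (124 + 92 + 108 + 76) gives (3,2) = 140.
Column 5 needs 540; the known cells sum to 412, so (3,5) = 128.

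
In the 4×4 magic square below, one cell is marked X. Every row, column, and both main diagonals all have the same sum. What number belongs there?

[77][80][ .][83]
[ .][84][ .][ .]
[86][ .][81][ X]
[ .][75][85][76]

Main diagonal is complete and sums to 318; that is the magic constant.
Row 1 needs 318; the known cells sum to 240, so (1,3) = 78.
Row 4: 75 + 85 + 76 + ? = 318, so (4,1) = 82.
Using column 1: 77 + 86 + 82 + ? → (2,1) = 318 − 245 = 73.
From column 2, 318 − (80 + 84 + 75) gives (3,2) = 79.
From column 3, 318 − (78 + 81 + 85) gives (2,3) = 74.
Row 2: 73 + 84 + 74 + ? = 318, so (2,4) = 87.
The remaining cell in row 3 is (3,4) = 318 − 246 = 72.

72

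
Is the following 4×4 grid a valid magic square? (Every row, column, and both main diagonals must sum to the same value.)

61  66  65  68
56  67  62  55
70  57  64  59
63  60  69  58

Row 1: 61 + 66 + 65 + 68 = 260.
Row 2: 56 + 67 + 62 + 55 = 240.
Row 3: 70 + 57 + 64 + 59 = 250.
Row 4: 63 + 60 + 69 + 58 = 250.
Column 1: 61 + 56 + 70 + 63 = 250.
Column 2: 66 + 67 + 57 + 60 = 250.
Column 3: 65 + 62 + 64 + 69 = 260.
Column 4: 68 + 55 + 59 + 58 = 240.
Main diagonal: 61 + 67 + 64 + 58 = 250.
Anti-diagonal: 68 + 62 + 57 + 63 = 250.

No — row 1 sums to 260 but column 2 sums to 250.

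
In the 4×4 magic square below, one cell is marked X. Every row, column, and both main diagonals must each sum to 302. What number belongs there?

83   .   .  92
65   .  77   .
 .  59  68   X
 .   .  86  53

95

Using column 3: 77 + 68 + 86 + ? → (1,3) = 302 − 231 = 71.
Using main diagonal: 83 + 68 + 53 + ? → (2,2) = 302 − 204 = 98.
Anti-diagonal needs 302; the known cells sum to 228, so (4,1) = 74.
Using row 1: 83 + 71 + 92 + ? → (1,2) = 302 − 246 = 56.
Using row 2: 65 + 98 + 77 + ? → (2,4) = 302 − 240 = 62.
Using row 4: 74 + 86 + 53 + ? → (4,2) = 302 − 213 = 89.
The remaining cell in column 1 is (3,1) = 302 − 222 = 80.
From column 4, 302 − (92 + 62 + 53) gives (3,4) = 95.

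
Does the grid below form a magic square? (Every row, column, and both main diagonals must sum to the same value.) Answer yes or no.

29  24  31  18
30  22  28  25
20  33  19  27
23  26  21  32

Row 1: 29 + 24 + 31 + 18 = 102.
Row 2: 30 + 22 + 28 + 25 = 105.
Row 3: 20 + 33 + 19 + 27 = 99.
Row 4: 23 + 26 + 21 + 32 = 102.
Column 1: 29 + 30 + 20 + 23 = 102.
Column 2: 24 + 22 + 33 + 26 = 105.
Column 3: 31 + 28 + 19 + 21 = 99.
Column 4: 18 + 25 + 27 + 32 = 102.
Main diagonal: 29 + 22 + 19 + 32 = 102.
Anti-diagonal: 18 + 28 + 33 + 23 = 102.

No — row 2 sums to 105 but row 1 sums to 102.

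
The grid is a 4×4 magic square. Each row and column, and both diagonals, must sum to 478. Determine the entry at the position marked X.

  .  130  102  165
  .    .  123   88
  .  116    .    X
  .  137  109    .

67

The remaining cell in row 1 is (1,1) = 478 − 397 = 81.
Column 2 must total 478; the given cells sum to 383, so (2,2) = 95.
Column 3 needs 478; the known cells sum to 334, so (3,3) = 144.
From main diagonal, 478 − (81 + 95 + 144) gives (4,4) = 158.
From anti-diagonal, 478 − (165 + 123 + 116) gives (4,1) = 74.
Row 2 must total 478; the given cells sum to 306, so (2,1) = 172.
Using column 1: 81 + 172 + 74 + ? → (3,1) = 478 − 327 = 151.
The remaining cell in column 4 is (3,4) = 478 − 411 = 67.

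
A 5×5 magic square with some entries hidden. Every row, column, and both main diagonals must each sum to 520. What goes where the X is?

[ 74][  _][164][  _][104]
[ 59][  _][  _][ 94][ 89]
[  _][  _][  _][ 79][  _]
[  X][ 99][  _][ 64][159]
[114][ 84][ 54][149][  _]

Row 5 must total 520; the given cells sum to 401, so (5,5) = 119.
Column 4 needs 520; the known cells sum to 386, so (1,4) = 134.
The remaining cell in column 5 is (3,5) = 520 − 471 = 49.
Anti-diagonal needs 520; the known cells sum to 411, so (3,3) = 109.
Row 1 must total 520; the given cells sum to 476, so (1,2) = 44.
Main diagonal must total 520; the given cells sum to 366, so (2,2) = 154.
Row 2 needs 520; the known cells sum to 396, so (2,3) = 124.
Using column 2: 44 + 154 + 99 + 84 + ? → (3,2) = 520 − 381 = 139.
From column 3, 520 − (164 + 124 + 109 + 54) gives (4,3) = 69.
Using row 3: 139 + 109 + 79 + 49 + ? → (3,1) = 520 − 376 = 144.
Row 4 must total 520; the given cells sum to 391, so (4,1) = 129.

129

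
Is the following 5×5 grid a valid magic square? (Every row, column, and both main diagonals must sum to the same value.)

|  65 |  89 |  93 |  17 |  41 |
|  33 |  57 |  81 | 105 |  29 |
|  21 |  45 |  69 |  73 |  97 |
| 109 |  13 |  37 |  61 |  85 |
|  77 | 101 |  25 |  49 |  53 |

Yes

Row 1: 65 + 89 + 93 + 17 + 41 = 305.
Row 2: 33 + 57 + 81 + 105 + 29 = 305.
Row 3: 21 + 45 + 69 + 73 + 97 = 305.
Row 4: 109 + 13 + 37 + 61 + 85 = 305.
Row 5: 77 + 101 + 25 + 49 + 53 = 305.
Column 1: 65 + 33 + 21 + 109 + 77 = 305.
Column 2: 89 + 57 + 45 + 13 + 101 = 305.
Column 3: 93 + 81 + 69 + 37 + 25 = 305.
Column 4: 17 + 105 + 73 + 61 + 49 = 305.
Column 5: 41 + 29 + 97 + 85 + 53 = 305.
Main diagonal: 65 + 57 + 69 + 61 + 53 = 305.
Anti-diagonal: 41 + 105 + 69 + 13 + 77 = 305.
All lines sum to 305.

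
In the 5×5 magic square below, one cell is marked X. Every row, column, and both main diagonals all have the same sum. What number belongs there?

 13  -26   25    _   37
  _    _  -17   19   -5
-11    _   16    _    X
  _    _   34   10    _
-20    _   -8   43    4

Column 3 is complete and sums to 50; that is the magic constant.
From row 1, 50 − (13 + (-26) + 25 + 37) gives (1,4) = 1.
The remaining cell in row 5 is (5,2) = 50 − 19 = 31.
The remaining cell in column 4 is (3,4) = 50 − 73 = -23.
From main diagonal, 50 − (13 + 16 + 10 + 4) gives (2,2) = 7.
The remaining cell in anti-diagonal is (4,2) = 50 − 52 = -2.
Row 2 needs 50; the known cells sum to 4, so (2,1) = 46.
Column 1 needs 50; the known cells sum to 28, so (4,1) = 22.
Column 2 must total 50; the given cells sum to 10, so (3,2) = 40.
Row 3 needs 50; the known cells sum to 22, so (3,5) = 28.

28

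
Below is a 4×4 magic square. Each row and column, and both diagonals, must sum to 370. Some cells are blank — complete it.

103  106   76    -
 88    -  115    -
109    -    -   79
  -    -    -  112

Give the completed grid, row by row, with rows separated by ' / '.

The remaining cell in row 1 is (1,4) = 370 − 285 = 85.
Column 1: 103 + 88 + 109 + ? = 370, so (4,1) = 70.
From column 4, 370 − (85 + 79 + 112) gives (2,4) = 94.
Using anti-diagonal: 85 + 115 + 70 + ? → (3,2) = 370 − 270 = 100.
Using row 2: 88 + 115 + 94 + ? → (2,2) = 370 − 297 = 73.
Row 3: 109 + 100 + 79 + ? = 370, so (3,3) = 82.
From column 2, 370 − (106 + 73 + 100) gives (4,2) = 91.
From column 3, 370 − (76 + 115 + 82) gives (4,3) = 97.

103 106 76 85 / 88 73 115 94 / 109 100 82 79 / 70 91 97 112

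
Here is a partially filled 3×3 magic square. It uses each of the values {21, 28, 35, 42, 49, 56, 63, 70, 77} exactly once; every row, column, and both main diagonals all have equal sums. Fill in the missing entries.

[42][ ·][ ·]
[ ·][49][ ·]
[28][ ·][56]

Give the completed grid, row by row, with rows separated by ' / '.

The 9 entries sum to 441, so each line sums to 441/3 = 147.
Using row 3: 28 + 56 + ? → (3,2) = 147 − 84 = 63.
Column 1 needs 147; the known cells sum to 70, so (2,1) = 77.
Column 2 must total 147; the given cells sum to 112, so (1,2) = 35.
The remaining cell in anti-diagonal is (1,3) = 147 − 77 = 70.
From row 2, 147 − (77 + 49) gives (2,3) = 21.

42 35 70 / 77 49 21 / 28 63 56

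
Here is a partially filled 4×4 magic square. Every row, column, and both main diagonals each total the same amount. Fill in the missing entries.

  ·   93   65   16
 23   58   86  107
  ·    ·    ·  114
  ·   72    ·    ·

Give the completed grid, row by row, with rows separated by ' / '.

Row 2 is already complete: 23 + 58 + 86 + 107 = 274, so that is the magic constant.
Row 1: 93 + 65 + 16 + ? = 274, so (1,1) = 100.
Column 2 needs 274; the known cells sum to 223, so (3,2) = 51.
The remaining cell in column 4 is (4,4) = 274 − 237 = 37.
Main diagonal needs 274; the known cells sum to 195, so (3,3) = 79.
Anti-diagonal: 16 + 86 + 51 + ? = 274, so (4,1) = 121.
Row 3 must total 274; the given cells sum to 244, so (3,1) = 30.
The remaining cell in row 4 is (4,3) = 274 − 230 = 44.

100 93 65 16 / 23 58 86 107 / 30 51 79 114 / 121 72 44 37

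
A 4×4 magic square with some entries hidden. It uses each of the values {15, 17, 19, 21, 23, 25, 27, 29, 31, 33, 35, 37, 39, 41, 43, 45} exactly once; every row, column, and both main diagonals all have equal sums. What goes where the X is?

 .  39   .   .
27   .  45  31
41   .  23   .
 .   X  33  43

29

The 16 entries sum to 480, so each line sums to 480/4 = 120.
Row 2: 27 + 45 + 31 + ? = 120, so (2,2) = 17.
Using column 3: 45 + 23 + 33 + ? → (1,3) = 120 − 101 = 19.
Using main diagonal: 17 + 23 + 43 + ? → (1,1) = 120 − 83 = 37.
From row 1, 120 − (37 + 39 + 19) gives (1,4) = 25.
Using column 1: 37 + 27 + 41 + ? → (4,1) = 120 − 105 = 15.
The remaining cell in column 4 is (3,4) = 120 − 99 = 21.
Using anti-diagonal: 25 + 45 + 15 + ? → (3,2) = 120 − 85 = 35.
Row 4 must total 120; the given cells sum to 91, so (4,2) = 29.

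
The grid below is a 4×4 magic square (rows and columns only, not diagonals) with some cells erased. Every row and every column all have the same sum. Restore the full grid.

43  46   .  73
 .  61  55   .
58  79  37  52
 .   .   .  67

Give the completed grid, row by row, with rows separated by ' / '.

43 46 64 73 / 76 61 55 34 / 58 79 37 52 / 49 40 70 67

Row 3 is already complete: 58 + 79 + 37 + 52 = 226, so that is the magic constant.
Using row 1: 43 + 46 + 73 + ? → (1,3) = 226 − 162 = 64.
Column 2: 46 + 61 + 79 + ? = 226, so (4,2) = 40.
Column 3 must total 226; the given cells sum to 156, so (4,3) = 70.
The remaining cell in column 4 is (2,4) = 226 − 192 = 34.
Row 2 needs 226; the known cells sum to 150, so (2,1) = 76.
Row 4: 40 + 70 + 67 + ? = 226, so (4,1) = 49.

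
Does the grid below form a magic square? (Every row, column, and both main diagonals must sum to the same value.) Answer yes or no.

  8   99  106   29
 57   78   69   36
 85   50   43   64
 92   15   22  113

No — anti-diagonal sums to 240 but column 4 sums to 242.

Row 1: 8 + 99 + 106 + 29 = 242.
Row 2: 57 + 78 + 69 + 36 = 240.
Row 3: 85 + 50 + 43 + 64 = 242.
Row 4: 92 + 15 + 22 + 113 = 242.
Column 1: 8 + 57 + 85 + 92 = 242.
Column 2: 99 + 78 + 50 + 15 = 242.
Column 3: 106 + 69 + 43 + 22 = 240.
Column 4: 29 + 36 + 64 + 113 = 242.
Main diagonal: 8 + 78 + 43 + 113 = 242.
Anti-diagonal: 29 + 69 + 50 + 92 = 240.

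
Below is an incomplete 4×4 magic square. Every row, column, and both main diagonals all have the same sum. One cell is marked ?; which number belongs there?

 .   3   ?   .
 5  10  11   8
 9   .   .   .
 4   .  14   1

2

Row 2 is complete and sums to 34; that is the magic constant.
The remaining cell in row 4 is (4,2) = 34 − 19 = 15.
The remaining cell in column 1 is (1,1) = 34 − 18 = 16.
Column 2 needs 34; the known cells sum to 28, so (3,2) = 6.
Main diagonal must total 34; the given cells sum to 27, so (3,3) = 7.
Anti-diagonal: 11 + 6 + 4 + ? = 34, so (1,4) = 13.
Row 1 must total 34; the given cells sum to 32, so (1,3) = 2.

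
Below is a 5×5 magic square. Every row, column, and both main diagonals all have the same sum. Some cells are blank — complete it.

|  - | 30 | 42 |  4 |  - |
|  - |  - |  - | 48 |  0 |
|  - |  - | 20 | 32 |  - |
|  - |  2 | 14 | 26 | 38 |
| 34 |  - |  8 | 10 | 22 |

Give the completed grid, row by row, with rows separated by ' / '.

28 30 42 4 16 / 12 24 36 48 0 / 6 18 20 32 44 / 40 2 14 26 38 / 34 46 8 10 22

Column 4 is already complete: 4 + 48 + 32 + 26 + 10 = 120, so that is the magic constant.
The remaining cell in row 4 is (4,1) = 120 − 80 = 40.
Row 5: 34 + 8 + 10 + 22 + ? = 120, so (5,2) = 46.
Column 3: 42 + 20 + 14 + 8 + ? = 120, so (2,3) = 36.
From anti-diagonal, 120 − (48 + 20 + 2 + 34) gives (1,5) = 16.
Row 1 must total 120; the given cells sum to 92, so (1,1) = 28.
Using column 5: 16 + 0 + 38 + 22 + ? → (3,5) = 120 − 76 = 44.
Main diagonal must total 120; the given cells sum to 96, so (2,2) = 24.
Row 2 needs 120; the known cells sum to 108, so (2,1) = 12.
Column 1 must total 120; the given cells sum to 114, so (3,1) = 6.
The remaining cell in column 2 is (3,2) = 120 − 102 = 18.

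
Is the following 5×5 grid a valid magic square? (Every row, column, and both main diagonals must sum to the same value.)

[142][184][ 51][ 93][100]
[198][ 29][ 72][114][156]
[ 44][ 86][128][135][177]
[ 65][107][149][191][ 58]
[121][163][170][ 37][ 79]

Row 1: 142 + 184 + 51 + 93 + 100 = 570.
Row 2: 198 + 29 + 72 + 114 + 156 = 569.
Row 3: 44 + 86 + 128 + 135 + 177 = 570.
Row 4: 65 + 107 + 149 + 191 + 58 = 570.
Row 5: 121 + 163 + 170 + 37 + 79 = 570.
Column 1: 142 + 198 + 44 + 65 + 121 = 570.
Column 2: 184 + 29 + 86 + 107 + 163 = 569.
Column 3: 51 + 72 + 128 + 149 + 170 = 570.
Column 4: 93 + 114 + 135 + 191 + 37 = 570.
Column 5: 100 + 156 + 177 + 58 + 79 = 570.
Main diagonal: 142 + 29 + 128 + 191 + 79 = 569.
Anti-diagonal: 100 + 114 + 128 + 107 + 121 = 570.

No — main diagonal sums to 569 but column 4 sums to 570.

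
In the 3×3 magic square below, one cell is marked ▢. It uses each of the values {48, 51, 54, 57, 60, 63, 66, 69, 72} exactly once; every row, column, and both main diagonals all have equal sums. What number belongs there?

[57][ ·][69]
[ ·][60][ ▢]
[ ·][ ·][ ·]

The 9 entries sum to 540, so each line sums to 540/3 = 180.
The remaining cell in row 1 is (1,2) = 180 − 126 = 54.
Using column 2: 54 + 60 + ? → (3,2) = 180 − 114 = 66.
From main diagonal, 180 − (57 + 60) gives (3,3) = 63.
Anti-diagonal: 69 + 60 + ? = 180, so (3,1) = 51.
Column 1 must total 180; the given cells sum to 108, so (2,1) = 72.
Using column 3: 69 + 63 + ? → (2,3) = 180 − 132 = 48.

48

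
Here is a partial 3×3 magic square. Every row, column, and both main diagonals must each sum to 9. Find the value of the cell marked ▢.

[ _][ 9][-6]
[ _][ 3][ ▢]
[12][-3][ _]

15

Row 1: 9 + (-6) + ? = 9, so (1,1) = 6.
The remaining cell in row 3 is (3,3) = 9 − 9 = 0.
From column 1, 9 − (6 + 12) gives (2,1) = -9.
The remaining cell in column 3 is (2,3) = 9 − (-6) = 15.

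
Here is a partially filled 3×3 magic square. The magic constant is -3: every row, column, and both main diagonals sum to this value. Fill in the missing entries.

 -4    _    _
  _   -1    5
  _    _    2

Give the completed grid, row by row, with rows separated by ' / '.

-4 11 -10 / -7 -1 5 / 8 -13 2

Row 2 needs -3; the known cells sum to 4, so (2,1) = -7.
The remaining cell in column 1 is (3,1) = -3 − (-11) = 8.
From column 3, -3 − (5 + 2) gives (1,3) = -10.
Row 1 needs -3; the known cells sum to -14, so (1,2) = 11.
Using row 3: 8 + 2 + ? → (3,2) = -3 − 10 = -13.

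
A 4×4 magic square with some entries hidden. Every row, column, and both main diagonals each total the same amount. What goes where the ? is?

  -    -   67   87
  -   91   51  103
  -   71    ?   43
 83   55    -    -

Anti-diagonal is complete and sums to 292; that is the magic constant.
Row 2: 91 + 51 + 103 + ? = 292, so (2,1) = 47.
Column 2 needs 292; the known cells sum to 217, so (1,2) = 75.
The remaining cell in column 4 is (4,4) = 292 − 233 = 59.
The remaining cell in row 1 is (1,1) = 292 − 229 = 63.
Row 4: 83 + 55 + 59 + ? = 292, so (4,3) = 95.
Column 1 needs 292; the known cells sum to 193, so (3,1) = 99.
Using column 3: 67 + 51 + 95 + ? → (3,3) = 292 − 213 = 79.

79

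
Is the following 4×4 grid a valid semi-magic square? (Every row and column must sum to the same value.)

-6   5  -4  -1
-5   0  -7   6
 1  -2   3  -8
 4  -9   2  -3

Row 1: -6 + 5 + (-4) + (-1) = -6.
Row 2: -5 + 0 + (-7) + 6 = -6.
Row 3: 1 + (-2) + 3 + (-8) = -6.
Row 4: 4 + (-9) + 2 + (-3) = -6.
Column 1: -6 + (-5) + 1 + 4 = -6.
Column 2: 5 + 0 + (-2) + (-9) = -6.
Column 3: -4 + (-7) + 3 + 2 = -6.
Column 4: -1 + 6 + (-8) + (-3) = -6.
All lines sum to -6.

Yes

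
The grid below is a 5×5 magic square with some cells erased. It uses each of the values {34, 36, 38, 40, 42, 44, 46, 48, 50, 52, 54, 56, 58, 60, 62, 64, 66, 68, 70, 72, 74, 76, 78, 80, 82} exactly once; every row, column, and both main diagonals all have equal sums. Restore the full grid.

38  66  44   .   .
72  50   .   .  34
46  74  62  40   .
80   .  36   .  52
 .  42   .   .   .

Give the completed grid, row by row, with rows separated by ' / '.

38 66 44 82 60 / 72 50 78 56 34 / 46 74 62 40 68 / 80 58 36 64 52 / 54 42 70 48 76

The 25 entries sum to 1450, so each line sums to 1450/5 = 290.
From row 3, 290 − (46 + 74 + 62 + 40) gives (3,5) = 68.
The remaining cell in column 1 is (5,1) = 290 − 236 = 54.
Column 2 needs 290; the known cells sum to 232, so (4,2) = 58.
Row 4 must total 290; the given cells sum to 226, so (4,4) = 64.
From main diagonal, 290 − (38 + 50 + 62 + 64) gives (5,5) = 76.
The remaining cell in column 5 is (1,5) = 290 − 230 = 60.
Anti-diagonal must total 290; the given cells sum to 234, so (2,4) = 56.
The remaining cell in row 1 is (1,4) = 290 − 208 = 82.
Row 2: 72 + 50 + 56 + 34 + ? = 290, so (2,3) = 78.
Column 3 must total 290; the given cells sum to 220, so (5,3) = 70.
From column 4, 290 − (82 + 56 + 40 + 64) gives (5,4) = 48.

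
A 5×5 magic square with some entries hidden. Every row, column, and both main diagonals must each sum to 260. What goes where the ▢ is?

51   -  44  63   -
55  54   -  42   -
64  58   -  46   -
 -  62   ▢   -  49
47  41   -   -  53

56

From column 1, 260 − (51 + 55 + 64 + 47) gives (4,1) = 43.
Using column 2: 54 + 58 + 62 + 41 + ? → (1,2) = 260 − 215 = 45.
Using row 1: 51 + 45 + 44 + 63 + ? → (1,5) = 260 − 203 = 57.
Anti-diagonal must total 260; the given cells sum to 208, so (3,3) = 52.
From row 3, 260 − (64 + 58 + 52 + 46) gives (3,5) = 40.
The remaining cell in column 5 is (2,5) = 260 − 199 = 61.
The remaining cell in main diagonal is (4,4) = 260 − 210 = 50.
Row 2: 55 + 54 + 42 + 61 + ? = 260, so (2,3) = 48.
Row 4 needs 260; the known cells sum to 204, so (4,3) = 56.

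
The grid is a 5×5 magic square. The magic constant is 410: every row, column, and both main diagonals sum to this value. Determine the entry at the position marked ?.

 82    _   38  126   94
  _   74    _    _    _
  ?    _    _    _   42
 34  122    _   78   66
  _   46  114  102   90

130

The remaining cell in row 1 is (1,2) = 410 − 340 = 70.
Row 4 needs 410; the known cells sum to 300, so (4,3) = 110.
Row 5 must total 410; the given cells sum to 352, so (5,1) = 58.
Using column 2: 70 + 74 + 122 + 46 + ? → (3,2) = 410 − 312 = 98.
Column 5: 94 + 42 + 66 + 90 + ? = 410, so (2,5) = 118.
Main diagonal needs 410; the known cells sum to 324, so (3,3) = 86.
The remaining cell in anti-diagonal is (2,4) = 410 − 360 = 50.
Column 3 must total 410; the given cells sum to 348, so (2,3) = 62.
Column 4 needs 410; the known cells sum to 356, so (3,4) = 54.
Row 2 needs 410; the known cells sum to 304, so (2,1) = 106.
Row 3 needs 410; the known cells sum to 280, so (3,1) = 130.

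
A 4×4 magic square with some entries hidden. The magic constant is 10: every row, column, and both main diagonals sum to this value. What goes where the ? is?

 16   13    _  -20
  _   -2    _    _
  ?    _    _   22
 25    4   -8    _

Row 1 must total 10; the given cells sum to 9, so (1,3) = 1.
Row 4 must total 10; the given cells sum to 21, so (4,4) = -11.
From column 2, 10 − (13 + (-2) + 4) gives (3,2) = -5.
The remaining cell in column 4 is (2,4) = 10 − (-9) = 19.
Main diagonal: 16 + (-2) + (-11) + ? = 10, so (3,3) = 7.
Anti-diagonal must total 10; the given cells sum to 0, so (2,3) = 10.
Row 2 needs 10; the known cells sum to 27, so (2,1) = -17.
Row 3 must total 10; the given cells sum to 24, so (3,1) = -14.

-14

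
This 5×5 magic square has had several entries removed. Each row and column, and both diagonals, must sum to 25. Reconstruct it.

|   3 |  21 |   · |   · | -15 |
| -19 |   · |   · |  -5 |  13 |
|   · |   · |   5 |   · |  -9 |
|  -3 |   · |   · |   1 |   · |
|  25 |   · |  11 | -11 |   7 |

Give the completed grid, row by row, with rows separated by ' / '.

Row 5 needs 25; the known cells sum to 32, so (5,2) = -7.
Column 1 must total 25; the given cells sum to 6, so (3,1) = 19.
From column 5, 25 − (-15 + 13 + (-9) + 7) gives (4,5) = 29.
Main diagonal must total 25; the given cells sum to 16, so (2,2) = 9.
The remaining cell in anti-diagonal is (4,2) = 25 − 10 = 15.
The remaining cell in row 2 is (2,3) = 25 − (-2) = 27.
Using row 4: -3 + 15 + 1 + 29 + ? → (4,3) = 25 − 42 = -17.
Column 2 must total 25; the given cells sum to 38, so (3,2) = -13.
Using column 3: 27 + 5 + (-17) + 11 + ? → (1,3) = 25 − 26 = -1.
From row 1, 25 − (3 + 21 + (-1) + (-15)) gives (1,4) = 17.
From row 3, 25 − (19 + (-13) + 5 + (-9)) gives (3,4) = 23.

3 21 -1 17 -15 / -19 9 27 -5 13 / 19 -13 5 23 -9 / -3 15 -17 1 29 / 25 -7 11 -11 7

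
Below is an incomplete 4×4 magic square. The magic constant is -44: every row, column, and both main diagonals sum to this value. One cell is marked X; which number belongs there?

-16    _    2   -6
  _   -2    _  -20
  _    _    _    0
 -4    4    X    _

-26

Row 1 must total -44; the given cells sum to -20, so (1,2) = -24.
Column 2: -24 + (-2) + 4 + ? = -44, so (3,2) = -22.
Column 4 needs -44; the known cells sum to -26, so (4,4) = -18.
Main diagonal needs -44; the known cells sum to -36, so (3,3) = -8.
Anti-diagonal must total -44; the given cells sum to -32, so (2,3) = -12.
Using row 2: -2 + (-12) + (-20) + ? → (2,1) = -44 − (-34) = -10.
The remaining cell in row 3 is (3,1) = -44 − (-30) = -14.
Row 4 must total -44; the given cells sum to -18, so (4,3) = -26.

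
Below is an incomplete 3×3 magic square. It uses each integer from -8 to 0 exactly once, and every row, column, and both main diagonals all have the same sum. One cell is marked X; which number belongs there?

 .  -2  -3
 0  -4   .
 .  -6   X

-1

The entries are -8 through 0, which sum to -36, so each line sums to -36/3 = -12.
Using row 1: -2 + (-3) + ? → (1,1) = -12 − (-5) = -7.
Row 2 needs -12; the known cells sum to -4, so (2,3) = -8.
The remaining cell in column 1 is (3,1) = -12 − (-7) = -5.
Column 3 needs -12; the known cells sum to -11, so (3,3) = -1.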